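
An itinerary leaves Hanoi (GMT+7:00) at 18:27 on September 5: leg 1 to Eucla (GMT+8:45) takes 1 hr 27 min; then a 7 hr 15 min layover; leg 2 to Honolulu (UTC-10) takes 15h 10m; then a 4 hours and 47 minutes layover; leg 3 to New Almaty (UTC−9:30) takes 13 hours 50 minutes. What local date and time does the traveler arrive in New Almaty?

20:26 on September 6

Convert departure to UTC: 18:27 − 7:00 = 11:27 UTC on Sep 5.
Add 1 hour and 27 minutes leg 1 → 12:54 UTC.
Add 7 hours and 15 minutes layover in Eucla → 20:09 UTC.
Add 15 hours and 10 minutes leg 2 → 11:19 UTC (Sep 6).
Add 4 hours and 47 minutes layover in Honolulu → 16:06 UTC.
Add 13 hours 50 minutes leg 3 → 05:56 UTC (Sep 7).
New Almaty is UTC−9:30, so local arrival = 05:56 − 9:30 = 20:26 on Sep 6.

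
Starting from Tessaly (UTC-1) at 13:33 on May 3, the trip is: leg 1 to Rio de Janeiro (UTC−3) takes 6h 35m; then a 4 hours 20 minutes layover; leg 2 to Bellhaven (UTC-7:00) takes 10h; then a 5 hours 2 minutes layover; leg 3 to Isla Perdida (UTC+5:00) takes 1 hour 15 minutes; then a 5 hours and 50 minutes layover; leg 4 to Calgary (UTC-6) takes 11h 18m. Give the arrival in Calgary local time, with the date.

Convert departure to UTC: 13:33 + 1:00 = 14:33 UTC on May 3.
Add 6 hours 35 minutes leg 1 → 21:08 UTC.
Add 4 hours and 20 minutes layover in Rio de Janeiro → 01:28 UTC (May 4).
Add 10 hours leg 2 → 11:28 UTC.
Add 5 hours and 2 minutes layover in Bellhaven → 16:30 UTC.
Add 1 hour and 15 minutes leg 3 → 17:45 UTC.
Add 5 hours 50 minutes layover in Isla Perdida → 23:35 UTC.
Add 11 hours and 18 minutes leg 4 → 10:53 UTC (May 5).
Calgary is UTC−6:00, so local arrival = 10:53 − 6:00 = 04:53 on May 5.

04:53 on May 5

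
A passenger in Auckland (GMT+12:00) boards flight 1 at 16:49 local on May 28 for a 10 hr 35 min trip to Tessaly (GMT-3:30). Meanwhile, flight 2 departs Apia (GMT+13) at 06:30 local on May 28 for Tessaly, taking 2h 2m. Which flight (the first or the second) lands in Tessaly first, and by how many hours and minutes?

Flight 1 in UTC: 16:49 − 12:00 = 04:49 on May 28.
+10 hours 35 minutes → arrive 15:24 UTC on May 28.
Flight 2 in UTC: 06:30 − 13:00 = 17:30 on May 27.
+2 hours and 2 minutes → arrive 19:32 UTC on May 27.
Flight 2 lands earlier by 19 hours 52 minutes.

the second, by 19 hours 52 minutes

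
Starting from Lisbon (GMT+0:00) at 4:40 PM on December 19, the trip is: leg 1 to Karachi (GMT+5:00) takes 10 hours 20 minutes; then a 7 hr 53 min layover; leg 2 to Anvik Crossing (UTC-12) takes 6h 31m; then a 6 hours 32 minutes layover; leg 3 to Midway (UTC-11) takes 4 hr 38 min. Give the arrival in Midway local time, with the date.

Lisbon is at UTC+0, so departure is already 4:40 PM UTC on Dec 19.
Add 10 hours and 20 minutes leg 1 → 3:00 AM UTC (Dec 20).
Add 7 hours and 53 minutes layover in Karachi → 10:53 AM UTC.
Add 6 hours 31 minutes leg 2 → 5:24 PM UTC.
Add 6 hours 32 minutes layover in Anvik Crossing → 11:56 PM UTC.
Add 4 hours and 38 minutes leg 3 → 4:34 AM UTC (Dec 21).
Midway is UTC−11:00, so local arrival = 4:34 AM − 11:00 = 5:34 PM on Dec 20.

5:34 PM on December 20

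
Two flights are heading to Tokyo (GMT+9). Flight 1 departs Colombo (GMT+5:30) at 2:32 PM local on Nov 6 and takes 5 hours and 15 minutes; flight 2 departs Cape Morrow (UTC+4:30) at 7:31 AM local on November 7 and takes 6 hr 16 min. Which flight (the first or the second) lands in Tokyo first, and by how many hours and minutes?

Flight 1 in UTC: 2:32 PM − 5:30 = 9:02 AM on Nov 6.
+5 hours and 15 minutes → arrive 2:17 PM UTC on Nov 6.
Flight 2 in UTC: 7:31 AM − 4:30 = 3:01 AM on Nov 7.
+6 hours 16 minutes → arrive 9:17 AM UTC on Nov 7.
Flight 1 lands earlier by 19 hours.

the first, by 19 hours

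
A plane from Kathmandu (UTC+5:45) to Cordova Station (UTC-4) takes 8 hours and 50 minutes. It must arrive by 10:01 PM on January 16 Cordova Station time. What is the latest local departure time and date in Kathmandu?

10:56 PM on January 16

Target arrival in UTC: 10:01 PM + 4:00 = 2:01 AM on Jan 17.
Subtract 8 hours 50 minutes → departure 5:11 PM UTC on Jan 16.
Kathmandu is UTC+5:45: 5:11 PM + 5:45 = 10:56 PM on Jan 16.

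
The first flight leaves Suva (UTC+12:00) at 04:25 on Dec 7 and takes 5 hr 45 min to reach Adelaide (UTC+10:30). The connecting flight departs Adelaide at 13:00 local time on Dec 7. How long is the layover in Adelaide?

4 hours 20 minutes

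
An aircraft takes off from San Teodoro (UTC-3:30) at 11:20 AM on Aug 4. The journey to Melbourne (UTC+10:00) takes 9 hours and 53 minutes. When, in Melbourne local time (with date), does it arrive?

10:43 AM on August 5

Melbourne is 13:30 ahead of San Teodoro.
After 9 hours and 53 minutes it is 9:13 PM in San Teodoro.
Shift by the zone difference: 9:13 PM + 13:30 = 10:43 AM on Aug 5 in Melbourne.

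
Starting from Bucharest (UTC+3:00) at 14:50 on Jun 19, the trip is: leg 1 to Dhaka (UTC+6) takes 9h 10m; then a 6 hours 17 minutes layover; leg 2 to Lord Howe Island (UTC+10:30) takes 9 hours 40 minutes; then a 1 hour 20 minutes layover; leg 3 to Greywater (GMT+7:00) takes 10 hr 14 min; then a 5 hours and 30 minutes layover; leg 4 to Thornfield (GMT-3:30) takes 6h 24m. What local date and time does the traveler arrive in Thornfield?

Convert departure to UTC: 14:50 − 3:00 = 11:50 UTC on Jun 19.
Add 9 hours 10 minutes leg 1 → 21:00 UTC.
Add 6 hours and 17 minutes layover in Dhaka → 03:17 UTC (Jun 20).
Add 9 hours 40 minutes leg 2 → 12:57 UTC.
Add 1 hour 20 minutes layover in Lord Howe Island → 14:17 UTC.
Add 10 hours and 14 minutes leg 3 → 00:31 UTC (Jun 21).
Add 5 hours 30 minutes layover in Greywater → 06:01 UTC.
Add 6 hours and 24 minutes leg 4 → 12:25 UTC.
Thornfield is UTC−3:30, so local arrival = 12:25 − 3:30 = 08:55 on Jun 21.

08:55 on June 21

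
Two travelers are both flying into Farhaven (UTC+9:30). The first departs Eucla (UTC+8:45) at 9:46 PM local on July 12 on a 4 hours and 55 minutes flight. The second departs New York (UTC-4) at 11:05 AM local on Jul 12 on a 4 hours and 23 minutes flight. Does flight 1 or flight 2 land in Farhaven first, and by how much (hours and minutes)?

the first, by 1 hour 32 minutes

Flight 1 in UTC: 9:46 PM − 8:45 = 1:01 PM on Jul 12.
+4 hours 55 minutes → arrive 5:56 PM UTC on Jul 12.
Flight 2 in UTC: 11:05 AM + 4:00 = 3:05 PM on Jul 12.
+4 hours and 23 minutes → arrive 7:28 PM UTC on Jul 12.
Flight 1 lands earlier by 1 hour 32 minutes.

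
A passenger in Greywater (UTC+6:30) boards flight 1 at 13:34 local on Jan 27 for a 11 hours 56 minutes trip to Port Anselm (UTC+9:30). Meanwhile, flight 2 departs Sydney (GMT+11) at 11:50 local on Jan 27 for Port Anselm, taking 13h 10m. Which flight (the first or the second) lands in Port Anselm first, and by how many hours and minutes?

Flight 1 in UTC: 13:34 − 6:30 = 07:04 on Jan 27.
+11 hours and 56 minutes → arrive 19:00 UTC on Jan 27.
Flight 2 in UTC: 11:50 − 11:00 = 00:50 on Jan 27.
+13 hours 10 minutes → arrive 14:00 UTC on Jan 27.
Flight 2 lands earlier by 5 hours.

the second, by 5 hours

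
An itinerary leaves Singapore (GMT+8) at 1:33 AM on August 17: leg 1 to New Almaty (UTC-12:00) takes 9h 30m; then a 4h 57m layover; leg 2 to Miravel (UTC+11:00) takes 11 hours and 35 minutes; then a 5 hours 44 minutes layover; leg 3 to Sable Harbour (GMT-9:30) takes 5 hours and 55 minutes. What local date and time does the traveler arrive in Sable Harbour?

Convert departure to UTC: 1:33 AM − 8:00 = 5:33 PM UTC on Aug 16.
Add 9 hours 30 minutes leg 1 → 3:03 AM UTC (Aug 17).
Add 4 hours and 57 minutes layover in New Almaty → 8:00 AM UTC.
Add 11 hours 35 minutes leg 2 → 7:35 PM UTC.
Add 5 hours and 44 minutes layover in Miravel → 1:19 AM UTC (Aug 18).
Add 5 hours and 55 minutes leg 3 → 7:14 AM UTC.
Sable Harbour is UTC−9:30, so local arrival = 7:14 AM − 9:30 = 9:44 PM on Aug 17.

9:44 PM on August 17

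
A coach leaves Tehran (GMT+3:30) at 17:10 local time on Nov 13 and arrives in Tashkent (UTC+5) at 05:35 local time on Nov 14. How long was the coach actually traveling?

10 hours 55 minutes

Departure in UTC: 17:10 − 3:30 = 13:40 on Nov 13.
Arrival in UTC: 05:35 − 5:00 = 00:35 on Nov 14.
Elapsed = 00:35 − 13:40 (+1 day) = 10 hours 55 minutes.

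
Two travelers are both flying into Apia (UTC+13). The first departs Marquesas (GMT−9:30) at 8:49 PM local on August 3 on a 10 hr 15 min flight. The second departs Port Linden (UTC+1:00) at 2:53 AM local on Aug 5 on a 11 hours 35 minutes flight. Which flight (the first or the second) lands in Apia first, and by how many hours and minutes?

the first, by 20 hours 54 minutes

Flight 1 in UTC: 8:49 PM + 9:30 = 6:19 AM on Aug 4.
+10 hours 15 minutes → arrive 4:34 PM UTC on Aug 4.
Flight 2 in UTC: 2:53 AM − 1:00 = 1:53 AM on Aug 5.
+11 hours 35 minutes → arrive 1:28 PM UTC on Aug 5.
Flight 1 lands earlier by 20 hours 54 minutes.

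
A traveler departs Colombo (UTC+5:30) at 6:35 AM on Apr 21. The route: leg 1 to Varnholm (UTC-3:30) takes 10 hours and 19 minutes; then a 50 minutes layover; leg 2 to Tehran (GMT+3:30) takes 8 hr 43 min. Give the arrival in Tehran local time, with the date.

12:27 AM on April 22

Convert departure to UTC: 6:35 AM − 5:30 = 1:05 AM UTC on Apr 21.
Add 10 hours and 19 minutes leg 1 → 11:24 AM UTC.
Add 50 minutes layover in Varnholm → 12:14 PM UTC.
Add 8 hours 43 minutes leg 2 → 8:57 PM UTC.
Tehran is UTC+3:30, so local arrival = 8:57 PM + 3:30 = 12:27 AM on Apr 22.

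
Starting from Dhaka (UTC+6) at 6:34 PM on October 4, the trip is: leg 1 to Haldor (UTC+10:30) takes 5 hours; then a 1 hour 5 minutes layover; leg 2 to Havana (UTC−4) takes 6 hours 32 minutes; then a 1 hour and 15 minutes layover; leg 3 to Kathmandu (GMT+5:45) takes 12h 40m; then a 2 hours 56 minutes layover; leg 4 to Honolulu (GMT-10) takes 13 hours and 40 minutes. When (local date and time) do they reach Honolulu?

Convert departure to UTC: 6:34 PM − 6:00 = 12:34 PM UTC on Oct 4.
Add 5 hours leg 1 → 5:34 PM UTC.
Add 1 hour 5 minutes layover in Haldor → 6:39 PM UTC.
Add 6 hours and 32 minutes leg 2 → 1:11 AM UTC (Oct 5).
Add 1 hour 15 minutes layover in Havana → 2:26 AM UTC.
Add 12 hours and 40 minutes leg 3 → 3:06 PM UTC.
Add 2 hours and 56 minutes layover in Kathmandu → 6:02 PM UTC.
Add 13 hours 40 minutes leg 4 → 7:42 AM UTC (Oct 6).
Honolulu is UTC−10:00, so local arrival = 7:42 AM − 10:00 = 9:42 PM on Oct 5.

9:42 PM on October 5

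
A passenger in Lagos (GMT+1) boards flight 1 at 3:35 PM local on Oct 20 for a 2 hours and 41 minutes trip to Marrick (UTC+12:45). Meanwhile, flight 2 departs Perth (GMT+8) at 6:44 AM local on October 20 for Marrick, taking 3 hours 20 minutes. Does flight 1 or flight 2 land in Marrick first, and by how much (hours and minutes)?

Flight 1 in UTC: 3:35 PM − 1:00 = 2:35 PM on Oct 20.
+2 hours 41 minutes → arrive 5:16 PM UTC on Oct 20.
Flight 2 in UTC: 6:44 AM − 8:00 = 10:44 PM on Oct 19.
+3 hours 20 minutes → arrive 2:04 AM UTC on Oct 20.
Flight 2 lands earlier by 15 hours 12 minutes.

the second, by 15 hours 12 minutes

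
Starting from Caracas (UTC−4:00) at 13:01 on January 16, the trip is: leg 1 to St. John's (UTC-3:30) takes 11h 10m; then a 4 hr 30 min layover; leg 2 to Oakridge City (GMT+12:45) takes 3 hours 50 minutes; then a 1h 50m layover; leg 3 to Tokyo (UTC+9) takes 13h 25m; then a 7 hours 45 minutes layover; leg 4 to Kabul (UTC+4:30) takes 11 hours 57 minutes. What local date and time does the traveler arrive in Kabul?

03:58 on January 19

Convert departure to UTC: 13:01 + 4:00 = 17:01 UTC on Jan 16.
Add 11 hours and 10 minutes leg 1 → 04:11 UTC (Jan 17).
Add 4 hours and 30 minutes layover in St. John's → 08:41 UTC.
Add 3 hours and 50 minutes leg 2 → 12:31 UTC.
Add 1 hour and 50 minutes layover in Oakridge City → 14:21 UTC.
Add 13 hours and 25 minutes leg 3 → 03:46 UTC (Jan 18).
Add 7 hours 45 minutes layover in Tokyo → 11:31 UTC.
Add 11 hours and 57 minutes leg 4 → 23:28 UTC.
Kabul is UTC+4:30, so local arrival = 23:28 + 4:30 = 03:58 on Jan 19.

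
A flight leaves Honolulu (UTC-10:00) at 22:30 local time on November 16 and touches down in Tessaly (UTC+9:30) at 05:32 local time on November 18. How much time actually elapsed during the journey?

11 hours 32 minutes

Tessaly is 19:30 ahead of Honolulu.
Clock-face elapsed time (ignoring zones) is 31 hours 2 minutes.
Actual elapsed = 31 hours 2 minutes − 19:30 = 11 hours 32 minutes.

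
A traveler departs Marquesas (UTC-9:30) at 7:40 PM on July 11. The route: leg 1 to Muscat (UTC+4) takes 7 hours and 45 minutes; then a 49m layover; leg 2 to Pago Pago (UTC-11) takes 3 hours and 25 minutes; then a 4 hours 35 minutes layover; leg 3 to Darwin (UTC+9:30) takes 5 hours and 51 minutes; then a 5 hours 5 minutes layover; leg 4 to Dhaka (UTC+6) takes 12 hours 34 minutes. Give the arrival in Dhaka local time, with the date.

3:14 AM on July 14

Convert departure to UTC: 7:40 PM + 9:30 = 5:10 AM UTC on Jul 12.
Add 7 hours and 45 minutes leg 1 → 12:55 PM UTC.
Add 49 minutes layover in Muscat → 1:44 PM UTC.
Add 3 hours and 25 minutes leg 2 → 5:09 PM UTC.
Add 4 hours 35 minutes layover in Pago Pago → 9:44 PM UTC.
Add 5 hours 51 minutes leg 3 → 3:35 AM UTC (Jul 13).
Add 5 hours 5 minutes layover in Darwin → 8:40 AM UTC.
Add 12 hours and 34 minutes leg 4 → 9:14 PM UTC.
Dhaka is UTC+6:00, so local arrival = 9:14 PM + 6:00 = 3:14 AM on Jul 14.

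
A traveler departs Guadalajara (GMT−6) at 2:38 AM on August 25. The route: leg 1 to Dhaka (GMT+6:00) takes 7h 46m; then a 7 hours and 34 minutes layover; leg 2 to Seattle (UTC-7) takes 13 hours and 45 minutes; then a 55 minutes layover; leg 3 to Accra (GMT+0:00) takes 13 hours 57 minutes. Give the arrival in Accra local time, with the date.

4:35 AM on August 27

Convert departure to UTC: 2:38 AM + 6:00 = 8:38 AM UTC on Aug 25.
Add 7 hours 46 minutes leg 1 → 4:24 PM UTC.
Add 7 hours 34 minutes layover in Dhaka → 11:58 PM UTC.
Add 13 hours and 45 minutes leg 2 → 1:43 PM UTC (Aug 26).
Add 55 minutes layover in Seattle → 2:38 PM UTC.
Add 13 hours and 57 minutes leg 3 → 4:35 AM UTC (Aug 27).
Accra is UTC+0, so local arrival is the same: 4:35 AM on Aug 27.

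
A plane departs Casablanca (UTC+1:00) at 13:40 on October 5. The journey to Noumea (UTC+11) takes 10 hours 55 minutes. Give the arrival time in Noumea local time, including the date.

10:35 on October 6

Convert departure to UTC: 13:40 − 1:00 = 12:40 UTC on Oct 5.
Add 10 hours and 55 minutes travel time → 23:35 UTC.
Noumea is UTC+11:00, so local arrival = 23:35 + 11:00 = 10:35 on Oct 6.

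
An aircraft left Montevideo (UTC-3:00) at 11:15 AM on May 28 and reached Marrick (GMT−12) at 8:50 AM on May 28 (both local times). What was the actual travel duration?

Departure in UTC: 11:15 AM + 3:00 = 2:15 PM on May 28.
Arrival in UTC: 8:50 AM + 12:00 = 8:50 PM on May 28.
Elapsed = 8:50 PM − 2:15 PM = 6 hours 35 minutes.

6 hours 35 minutes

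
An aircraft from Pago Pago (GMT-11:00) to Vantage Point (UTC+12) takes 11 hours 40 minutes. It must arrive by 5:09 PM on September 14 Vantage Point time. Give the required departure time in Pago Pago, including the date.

Target arrival in UTC: 5:09 PM − 12:00 = 5:09 AM on Sep 14.
Subtract 11 hours and 40 minutes → departure 5:29 PM UTC on Sep 13.
Pago Pago is UTC−11:00: 5:29 PM − 11:00 = 6:29 AM on Sep 13.

6:29 AM on September 13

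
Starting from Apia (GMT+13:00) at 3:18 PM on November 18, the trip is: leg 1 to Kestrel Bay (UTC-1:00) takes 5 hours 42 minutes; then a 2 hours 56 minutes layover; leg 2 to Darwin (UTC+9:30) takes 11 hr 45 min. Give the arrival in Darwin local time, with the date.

Convert departure to UTC: 3:18 PM − 13:00 = 2:18 AM UTC on Nov 18.
Add 5 hours 42 minutes leg 1 → 8:00 AM UTC.
Add 2 hours and 56 minutes layover in Kestrel Bay → 10:56 AM UTC.
Add 11 hours 45 minutes leg 2 → 10:41 PM UTC.
Darwin is UTC+9:30, so local arrival = 10:41 PM + 9:30 = 8:11 AM on Nov 19.

8:11 AM on November 19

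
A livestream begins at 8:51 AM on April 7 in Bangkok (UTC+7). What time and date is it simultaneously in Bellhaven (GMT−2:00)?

11:51 PM on Apr 6

Bellhaven is 9:00 behind Bangkok.
Shift by the zone difference: 8:51 AM − 9:00 = 11:51 PM on Apr 6 in Bellhaven.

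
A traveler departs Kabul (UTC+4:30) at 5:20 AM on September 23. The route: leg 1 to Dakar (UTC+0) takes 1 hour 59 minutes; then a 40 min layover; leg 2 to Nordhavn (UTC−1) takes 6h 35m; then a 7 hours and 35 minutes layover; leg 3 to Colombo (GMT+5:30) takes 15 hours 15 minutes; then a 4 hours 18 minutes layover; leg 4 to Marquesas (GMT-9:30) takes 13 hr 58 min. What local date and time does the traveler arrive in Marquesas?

5:40 PM on Sep 24

Convert departure to UTC: 5:20 AM − 4:30 = 12:50 AM UTC on Sep 23.
Add 1 hour 59 minutes leg 1 → 2:49 AM UTC.
Add 40 minutes layover in Dakar → 3:29 AM UTC.
Add 6 hours 35 minutes leg 2 → 10:04 AM UTC.
Add 7 hours and 35 minutes layover in Nordhavn → 5:39 PM UTC.
Add 15 hours 15 minutes leg 3 → 8:54 AM UTC (Sep 24).
Add 4 hours and 18 minutes layover in Colombo → 1:12 PM UTC.
Add 13 hours and 58 minutes leg 4 → 3:10 AM UTC (Sep 25).
Marquesas is UTC−9:30, so local arrival = 3:10 AM − 9:30 = 5:40 PM on Sep 24.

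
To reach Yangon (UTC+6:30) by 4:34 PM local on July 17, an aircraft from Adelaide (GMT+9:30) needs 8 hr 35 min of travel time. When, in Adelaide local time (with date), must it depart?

Target arrival in UTC: 4:34 PM − 6:30 = 10:04 AM on Jul 17.
Subtract 8 hours 35 minutes → departure 1:29 AM UTC on Jul 17.
Adelaide is UTC+9:30: 1:29 AM + 9:30 = 10:59 AM on Jul 17.

10:59 AM on July 17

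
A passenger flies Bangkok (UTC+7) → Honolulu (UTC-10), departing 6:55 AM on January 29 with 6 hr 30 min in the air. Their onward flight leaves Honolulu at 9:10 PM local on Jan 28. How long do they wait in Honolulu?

45 minutes

Convert departure to UTC: 6:55 AM − 7:00 = 11:55 PM UTC on Jan 28.
Add 6 hours and 30 minutes flight time → 6:25 AM UTC (Jan 29).
Honolulu is UTC−10:00, so local arrival = 6:25 AM − 10:00 = 8:25 PM on Jan 28.
Layover = 9:10 PM − 8:25 PM = 45 minutes.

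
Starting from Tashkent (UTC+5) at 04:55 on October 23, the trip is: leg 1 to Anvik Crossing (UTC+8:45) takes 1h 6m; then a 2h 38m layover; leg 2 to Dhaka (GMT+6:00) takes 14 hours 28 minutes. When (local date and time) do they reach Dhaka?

Convert departure to UTC: 04:55 − 5:00 = 23:55 UTC on Oct 22.
Add 1 hour 6 minutes leg 1 → 01:01 UTC (Oct 23).
Add 2 hours and 38 minutes layover in Anvik Crossing → 03:39 UTC.
Add 14 hours and 28 minutes leg 2 → 18:07 UTC.
Dhaka is UTC+6:00, so local arrival = 18:07 + 6:00 = 00:07 on Oct 24.

00:07 on October 24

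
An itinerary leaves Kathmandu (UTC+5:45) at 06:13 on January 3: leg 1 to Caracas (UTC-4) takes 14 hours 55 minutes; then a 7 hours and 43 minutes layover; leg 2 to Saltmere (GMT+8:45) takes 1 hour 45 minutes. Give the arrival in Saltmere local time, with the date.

Convert departure to UTC: 06:13 − 5:45 = 00:28 UTC on Jan 3.
Add 14 hours 55 minutes leg 1 → 15:23 UTC.
Add 7 hours 43 minutes layover in Caracas → 23:06 UTC.
Add 1 hour and 45 minutes leg 2 → 00:51 UTC (Jan 4).
Saltmere is UTC+8:45, so local arrival = 00:51 + 8:45 = 09:36 on Jan 4.

09:36 on January 4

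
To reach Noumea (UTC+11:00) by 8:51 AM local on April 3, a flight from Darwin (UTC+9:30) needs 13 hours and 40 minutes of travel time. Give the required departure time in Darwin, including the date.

Target arrival in UTC: 8:51 AM − 11:00 = 9:51 PM on Apr 2.
Subtract 13 hours and 40 minutes → departure 8:11 AM UTC on Apr 2.
Darwin is UTC+9:30: 8:11 AM + 9:30 = 5:41 PM on Apr 2.

5:41 PM on April 2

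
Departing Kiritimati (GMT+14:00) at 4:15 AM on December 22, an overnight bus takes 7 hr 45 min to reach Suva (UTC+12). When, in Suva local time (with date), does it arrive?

10:00 AM on Dec 22

Convert departure to UTC: 4:15 AM − 14:00 = 2:15 PM UTC on Dec 21.
Add 7 hours and 45 minutes travel time → 10:00 PM UTC.
Suva is UTC+12:00, so local arrival = 10:00 PM + 12:00 = 10:00 AM on Dec 22.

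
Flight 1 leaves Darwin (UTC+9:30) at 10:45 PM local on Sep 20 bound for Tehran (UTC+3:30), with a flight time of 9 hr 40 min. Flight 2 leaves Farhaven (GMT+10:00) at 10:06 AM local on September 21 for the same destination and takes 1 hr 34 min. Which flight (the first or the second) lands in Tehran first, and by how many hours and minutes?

the first, by 2 hours 45 minutes

Flight 1 in UTC: 10:45 PM − 9:30 = 1:15 PM on Sep 20.
+9 hours and 40 minutes → arrive 10:55 PM UTC on Sep 20.
Flight 2 in UTC: 10:06 AM − 10:00 = 12:06 AM on Sep 21.
+1 hour 34 minutes → arrive 1:40 AM UTC on Sep 21.
Flight 1 lands earlier by 2 hours 45 minutes.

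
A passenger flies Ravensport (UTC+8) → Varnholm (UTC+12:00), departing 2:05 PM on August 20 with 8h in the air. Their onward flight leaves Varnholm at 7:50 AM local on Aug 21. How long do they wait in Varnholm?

Convert departure to UTC: 2:05 PM − 8:00 = 6:05 AM UTC on Aug 20.
Add 8 hours flight time → 2:05 PM UTC.
Varnholm is UTC+12:00, so local arrival = 2:05 PM + 12:00 = 2:05 AM on Aug 21.
Layover = 7:50 AM − 2:05 AM = 5 hours 45 minutes.

5 hours 45 minutes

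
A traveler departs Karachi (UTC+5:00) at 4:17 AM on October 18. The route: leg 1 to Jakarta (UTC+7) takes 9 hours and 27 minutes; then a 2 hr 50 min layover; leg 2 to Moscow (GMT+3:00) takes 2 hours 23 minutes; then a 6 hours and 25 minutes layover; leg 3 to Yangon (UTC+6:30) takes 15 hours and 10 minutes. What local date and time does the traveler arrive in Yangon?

Convert departure to UTC: 4:17 AM − 5:00 = 11:17 PM UTC on Oct 17.
Add 9 hours and 27 minutes leg 1 → 8:44 AM UTC (Oct 18).
Add 2 hours 50 minutes layover in Jakarta → 11:34 AM UTC.
Add 2 hours and 23 minutes leg 2 → 1:57 PM UTC.
Add 6 hours 25 minutes layover in Moscow → 8:22 PM UTC.
Add 15 hours and 10 minutes leg 3 → 11:32 AM UTC (Oct 19).
Yangon is UTC+6:30, so local arrival = 11:32 AM + 6:30 = 6:02 PM on Oct 19.

6:02 PM on Oct 19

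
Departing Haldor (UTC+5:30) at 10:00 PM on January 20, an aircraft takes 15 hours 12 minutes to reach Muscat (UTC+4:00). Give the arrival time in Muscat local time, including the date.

11:42 AM on January 21

Muscat is 1:30 behind Haldor.
After 15 hours 12 minutes it is 1:12 PM (Jan 21) in Haldor.
Shift by the zone difference: 1:12 PM − 1:30 = 11:42 AM on Jan 21 in Muscat.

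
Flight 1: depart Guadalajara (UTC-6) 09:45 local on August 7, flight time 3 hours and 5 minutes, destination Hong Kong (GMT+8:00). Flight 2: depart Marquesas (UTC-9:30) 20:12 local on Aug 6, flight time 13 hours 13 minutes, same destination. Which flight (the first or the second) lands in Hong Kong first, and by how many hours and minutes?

the first, by 5 minutes

Flight 1 in UTC: 09:45 + 6:00 = 15:45 on Aug 7.
+3 hours 5 minutes → arrive 18:50 UTC on Aug 7.
Flight 2 in UTC: 20:12 + 9:30 = 05:42 on Aug 7.
+13 hours 13 minutes → arrive 18:55 UTC on Aug 7.
Flight 1 lands earlier by 5 minutes.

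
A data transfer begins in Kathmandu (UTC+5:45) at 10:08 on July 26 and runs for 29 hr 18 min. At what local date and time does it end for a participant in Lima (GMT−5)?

Lima is 10:45 behind Kathmandu.
After 29 hours 18 minutes it is 15:26 (Jul 27) in Kathmandu.
Shift by the zone difference: 15:26 − 10:45 = 04:41 on Jul 27 in Lima.

04:41 on July 27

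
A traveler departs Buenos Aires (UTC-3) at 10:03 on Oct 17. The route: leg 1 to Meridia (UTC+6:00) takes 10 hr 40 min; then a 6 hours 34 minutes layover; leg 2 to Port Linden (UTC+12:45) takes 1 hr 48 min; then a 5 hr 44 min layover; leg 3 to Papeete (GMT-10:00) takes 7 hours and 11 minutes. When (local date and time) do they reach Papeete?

Convert departure to UTC: 10:03 + 3:00 = 13:03 UTC on Oct 17.
Add 10 hours 40 minutes leg 1 → 23:43 UTC.
Add 6 hours and 34 minutes layover in Meridia → 06:17 UTC (Oct 18).
Add 1 hour 48 minutes leg 2 → 08:05 UTC.
Add 5 hours 44 minutes layover in Port Linden → 13:49 UTC.
Add 7 hours and 11 minutes leg 3 → 21:00 UTC.
Papeete is UTC−10:00, so local arrival = 21:00 − 10:00 = 11:00 on Oct 18.

11:00 on October 18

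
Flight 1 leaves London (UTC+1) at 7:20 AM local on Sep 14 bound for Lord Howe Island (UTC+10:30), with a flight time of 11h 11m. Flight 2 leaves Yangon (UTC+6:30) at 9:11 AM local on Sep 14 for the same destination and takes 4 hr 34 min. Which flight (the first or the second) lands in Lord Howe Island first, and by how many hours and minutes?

the second, by 10 hours 16 minutes

Flight 1 in UTC: 7:20 AM − 1:00 = 6:20 AM on Sep 14.
+11 hours and 11 minutes → arrive 5:31 PM UTC on Sep 14.
Flight 2 in UTC: 9:11 AM − 6:30 = 2:41 AM on Sep 14.
+4 hours 34 minutes → arrive 7:15 AM UTC on Sep 14.
Flight 2 lands earlier by 10 hours 16 minutes.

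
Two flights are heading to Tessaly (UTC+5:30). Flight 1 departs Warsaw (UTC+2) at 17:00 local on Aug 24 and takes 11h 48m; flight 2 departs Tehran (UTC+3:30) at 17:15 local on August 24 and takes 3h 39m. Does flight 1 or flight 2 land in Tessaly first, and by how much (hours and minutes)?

the second, by 9 hours 24 minutes

Flight 1 in UTC: 17:00 − 2:00 = 15:00 on Aug 24.
+11 hours and 48 minutes → arrive 02:48 UTC on Aug 25.
Flight 2 in UTC: 17:15 − 3:30 = 13:45 on Aug 24.
+3 hours 39 minutes → arrive 17:24 UTC on Aug 24.
Flight 2 lands earlier by 9 hours 24 minutes.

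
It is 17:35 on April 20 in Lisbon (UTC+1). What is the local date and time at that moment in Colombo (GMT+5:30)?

22:05 on April 20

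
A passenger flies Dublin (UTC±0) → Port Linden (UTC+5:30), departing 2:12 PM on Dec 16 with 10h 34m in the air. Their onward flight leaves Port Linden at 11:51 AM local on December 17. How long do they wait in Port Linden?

Dublin is at UTC+0, so departure is already 2:12 PM UTC on Dec 16.
Add 10 hours 34 minutes flight time → 12:46 AM UTC (Dec 17).
Port Linden is UTC+5:30, so local arrival = 12:46 AM + 5:30 = 6:16 AM on Dec 17.
Layover = 11:51 AM − 6:16 AM = 5 hours 35 minutes.

5 hours 35 minutes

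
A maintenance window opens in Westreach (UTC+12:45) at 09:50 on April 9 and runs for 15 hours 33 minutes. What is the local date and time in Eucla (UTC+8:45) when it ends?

Convert start to UTC: 09:50 − 12:45 = 21:05 UTC on Apr 8.
Add 15 hours 33 minutes duration → 12:38 UTC (Apr 9).
Eucla is UTC+8:45, so local end time = 12:38 + 8:45 = 21:23 on Apr 9.

21:23 on Apr 9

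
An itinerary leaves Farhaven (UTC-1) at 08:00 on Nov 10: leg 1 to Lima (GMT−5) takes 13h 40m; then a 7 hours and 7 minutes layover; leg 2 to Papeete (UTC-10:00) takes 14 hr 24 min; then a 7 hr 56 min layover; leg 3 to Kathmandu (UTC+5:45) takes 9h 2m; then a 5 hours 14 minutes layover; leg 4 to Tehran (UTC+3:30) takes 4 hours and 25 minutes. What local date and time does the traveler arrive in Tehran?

02:18 on Nov 13

Convert departure to UTC: 08:00 + 1:00 = 09:00 UTC on Nov 10.
Add 13 hours 40 minutes leg 1 → 22:40 UTC.
Add 7 hours and 7 minutes layover in Lima → 05:47 UTC (Nov 11).
Add 14 hours 24 minutes leg 2 → 20:11 UTC.
Add 7 hours and 56 minutes layover in Papeete → 04:07 UTC (Nov 12).
Add 9 hours and 2 minutes leg 3 → 13:09 UTC.
Add 5 hours and 14 minutes layover in Kathmandu → 18:23 UTC.
Add 4 hours and 25 minutes leg 4 → 22:48 UTC.
Tehran is UTC+3:30, so local arrival = 22:48 + 3:30 = 02:18 on Nov 13.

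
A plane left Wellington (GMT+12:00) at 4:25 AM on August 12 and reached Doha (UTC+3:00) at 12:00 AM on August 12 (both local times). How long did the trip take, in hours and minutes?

Departure in UTC: 4:25 AM − 12:00 = 4:25 PM on Aug 11.
Arrival in UTC: 12:00 AM − 3:00 = 9:00 PM on Aug 11.
Elapsed = 9:00 PM − 4:25 PM = 4 hours 35 minutes.

4 hours 35 minutes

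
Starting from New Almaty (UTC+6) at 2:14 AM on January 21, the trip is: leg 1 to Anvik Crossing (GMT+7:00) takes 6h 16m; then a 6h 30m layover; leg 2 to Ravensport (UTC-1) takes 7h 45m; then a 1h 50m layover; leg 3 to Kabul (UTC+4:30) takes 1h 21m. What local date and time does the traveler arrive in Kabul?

12:26 AM on January 22

Convert departure to UTC: 2:14 AM − 6:00 = 8:14 PM UTC on Jan 20.
Add 6 hours and 16 minutes leg 1 → 2:30 AM UTC (Jan 21).
Add 6 hours 30 minutes layover in Anvik Crossing → 9:00 AM UTC.
Add 7 hours 45 minutes leg 2 → 4:45 PM UTC.
Add 1 hour and 50 minutes layover in Ravensport → 6:35 PM UTC.
Add 1 hour 21 minutes leg 3 → 7:56 PM UTC.
Kabul is UTC+4:30, so local arrival = 7:56 PM + 4:30 = 12:26 AM on Jan 22.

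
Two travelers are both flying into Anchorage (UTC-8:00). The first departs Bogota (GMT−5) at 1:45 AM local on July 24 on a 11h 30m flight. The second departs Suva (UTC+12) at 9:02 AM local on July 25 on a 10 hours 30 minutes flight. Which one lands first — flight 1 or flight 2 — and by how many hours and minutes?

the first, by 13 hours 17 minutes

Flight 1 in UTC: 1:45 AM + 5:00 = 6:45 AM on Jul 24.
+11 hours and 30 minutes → arrive 6:15 PM UTC on Jul 24.
Flight 2 in UTC: 9:02 AM − 12:00 = 9:02 PM on Jul 24.
+10 hours and 30 minutes → arrive 7:32 AM UTC on Jul 25.
Flight 1 lands earlier by 13 hours 17 minutes.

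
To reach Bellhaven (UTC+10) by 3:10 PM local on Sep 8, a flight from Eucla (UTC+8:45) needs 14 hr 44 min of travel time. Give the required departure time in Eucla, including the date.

11:11 PM on September 7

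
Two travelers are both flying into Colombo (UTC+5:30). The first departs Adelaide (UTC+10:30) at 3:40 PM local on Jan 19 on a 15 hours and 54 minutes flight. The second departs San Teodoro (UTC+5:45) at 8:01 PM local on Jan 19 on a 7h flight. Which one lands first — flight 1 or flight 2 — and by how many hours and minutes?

Flight 1 in UTC: 3:40 PM − 10:30 = 5:10 AM on Jan 19.
+15 hours 54 minutes → arrive 9:04 PM UTC on Jan 19.
Flight 2 in UTC: 8:01 PM − 5:45 = 2:16 PM on Jan 19.
+7 hours → arrive 9:16 PM UTC on Jan 19.
Flight 1 lands earlier by 12 minutes.

the first, by 12 minutes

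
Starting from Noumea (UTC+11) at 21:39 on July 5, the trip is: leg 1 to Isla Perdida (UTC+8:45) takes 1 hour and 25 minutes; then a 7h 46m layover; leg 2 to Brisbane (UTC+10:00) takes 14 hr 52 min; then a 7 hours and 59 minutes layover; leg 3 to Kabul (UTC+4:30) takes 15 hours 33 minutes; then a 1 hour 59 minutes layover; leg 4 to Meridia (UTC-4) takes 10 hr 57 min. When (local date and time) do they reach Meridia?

19:10 on July 7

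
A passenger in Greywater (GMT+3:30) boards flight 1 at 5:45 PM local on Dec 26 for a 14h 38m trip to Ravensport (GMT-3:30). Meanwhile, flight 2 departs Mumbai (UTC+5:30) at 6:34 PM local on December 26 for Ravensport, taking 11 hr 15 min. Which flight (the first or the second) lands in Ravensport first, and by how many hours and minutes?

the second, by 4 hours 34 minutes

Flight 1 in UTC: 5:45 PM − 3:30 = 2:15 PM on Dec 26.
+14 hours 38 minutes → arrive 4:53 AM UTC on Dec 27.
Flight 2 in UTC: 6:34 PM − 5:30 = 1:04 PM on Dec 26.
+11 hours 15 minutes → arrive 12:19 AM UTC on Dec 27.
Flight 2 lands earlier by 4 hours 34 minutes.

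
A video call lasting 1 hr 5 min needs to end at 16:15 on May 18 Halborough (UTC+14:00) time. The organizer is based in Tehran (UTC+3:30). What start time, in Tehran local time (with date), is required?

04:40 on May 18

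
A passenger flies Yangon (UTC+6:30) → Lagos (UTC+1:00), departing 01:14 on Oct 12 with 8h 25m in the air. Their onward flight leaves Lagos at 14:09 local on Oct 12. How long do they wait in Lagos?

10 hours

Convert departure to UTC: 01:14 − 6:30 = 18:44 UTC on Oct 11.
Add 8 hours and 25 minutes flight time → 03:09 UTC (Oct 12).
Lagos is UTC+1:00, so local arrival = 03:09 + 1:00 = 04:09 on Oct 12.
Layover = 14:09 − 04:09 = 10 hours.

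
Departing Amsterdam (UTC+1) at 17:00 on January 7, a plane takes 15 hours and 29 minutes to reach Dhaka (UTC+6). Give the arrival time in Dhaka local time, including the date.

13:29 on January 8

Convert departure to UTC: 17:00 − 1:00 = 16:00 UTC on Jan 7.
Add 15 hours and 29 minutes travel time → 07:29 UTC (Jan 8).
Dhaka is UTC+6:00, so local arrival = 07:29 + 6:00 = 13:29 on Jan 8.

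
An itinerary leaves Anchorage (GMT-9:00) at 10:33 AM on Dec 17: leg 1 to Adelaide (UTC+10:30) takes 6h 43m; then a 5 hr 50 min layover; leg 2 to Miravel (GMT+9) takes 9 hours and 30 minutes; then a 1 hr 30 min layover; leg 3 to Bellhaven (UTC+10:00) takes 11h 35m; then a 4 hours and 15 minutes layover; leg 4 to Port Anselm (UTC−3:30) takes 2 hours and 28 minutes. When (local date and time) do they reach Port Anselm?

Convert departure to UTC: 10:33 AM + 9:00 = 7:33 PM UTC on Dec 17.
Add 6 hours 43 minutes leg 1 → 2:16 AM UTC (Dec 18).
Add 5 hours 50 minutes layover in Adelaide → 8:06 AM UTC.
Add 9 hours 30 minutes leg 2 → 5:36 PM UTC.
Add 1 hour and 30 minutes layover in Miravel → 7:06 PM UTC.
Add 11 hours and 35 minutes leg 3 → 6:41 AM UTC (Dec 19).
Add 4 hours 15 minutes layover in Bellhaven → 10:56 AM UTC.
Add 2 hours 28 minutes leg 4 → 1:24 PM UTC.
Port Anselm is UTC−3:30, so local arrival = 1:24 PM − 3:30 = 9:54 AM on Dec 19.

9:54 AM on December 19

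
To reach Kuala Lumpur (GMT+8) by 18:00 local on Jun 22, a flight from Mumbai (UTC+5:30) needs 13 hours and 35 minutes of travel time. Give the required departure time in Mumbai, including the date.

01:55 on Jun 22

Target arrival in UTC: 18:00 − 8:00 = 10:00 on Jun 22.
Subtract 13 hours 35 minutes → departure 20:25 UTC on Jun 21.
Mumbai is UTC+5:30: 20:25 + 5:30 = 01:55 on Jun 22.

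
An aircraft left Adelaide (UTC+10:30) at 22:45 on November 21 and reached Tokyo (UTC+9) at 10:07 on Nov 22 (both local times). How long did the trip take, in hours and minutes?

12 hours 52 minutes

Departure in UTC: 22:45 − 10:30 = 12:15 on Nov 21.
Arrival in UTC: 10:07 − 9:00 = 01:07 on Nov 22.
Elapsed = 01:07 − 12:15 (+1 day) = 12 hours 52 minutes.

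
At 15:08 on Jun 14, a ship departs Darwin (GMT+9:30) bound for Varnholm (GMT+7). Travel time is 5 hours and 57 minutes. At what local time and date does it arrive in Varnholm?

Varnholm is 2:30 behind Darwin.
After 5 hours 57 minutes it is 21:05 in Darwin.
Shift by the zone difference: 21:05 − 2:30 = 18:35 on Jun 14 in Varnholm.

18:35 on June 14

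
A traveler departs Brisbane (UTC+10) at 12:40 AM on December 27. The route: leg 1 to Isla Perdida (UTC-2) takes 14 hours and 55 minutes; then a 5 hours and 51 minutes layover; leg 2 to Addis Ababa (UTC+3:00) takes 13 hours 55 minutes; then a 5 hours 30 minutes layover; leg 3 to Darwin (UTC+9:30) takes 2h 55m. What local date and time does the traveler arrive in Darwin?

Convert departure to UTC: 12:40 AM − 10:00 = 2:40 PM UTC on Dec 26.
Add 14 hours and 55 minutes leg 1 → 5:35 AM UTC (Dec 27).
Add 5 hours and 51 minutes layover in Isla Perdida → 11:26 AM UTC.
Add 13 hours and 55 minutes leg 2 → 1:21 AM UTC (Dec 28).
Add 5 hours and 30 minutes layover in Addis Ababa → 6:51 AM UTC.
Add 2 hours 55 minutes leg 3 → 9:46 AM UTC.
Darwin is UTC+9:30, so local arrival = 9:46 AM + 9:30 = 7:16 PM on Dec 28.

7:16 PM on December 28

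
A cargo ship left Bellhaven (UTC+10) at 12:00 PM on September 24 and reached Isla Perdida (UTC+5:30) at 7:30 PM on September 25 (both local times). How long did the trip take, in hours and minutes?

36 hours

Isla Perdida is 4:30 behind Bellhaven.
Clock-face elapsed time (ignoring zones) is 31 hours 30 minutes.
Actual elapsed = 31 hours 30 minutes + 4:30 = 36 hours.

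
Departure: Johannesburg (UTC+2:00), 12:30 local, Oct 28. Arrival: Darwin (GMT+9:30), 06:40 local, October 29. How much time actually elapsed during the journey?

10 hours 40 minutes

Darwin is 7:30 ahead of Johannesburg.
Clock-face elapsed time (ignoring zones) is 18 hours 10 minutes.
Actual elapsed = 18 hours 10 minutes − 7:30 = 10 hours 40 minutes.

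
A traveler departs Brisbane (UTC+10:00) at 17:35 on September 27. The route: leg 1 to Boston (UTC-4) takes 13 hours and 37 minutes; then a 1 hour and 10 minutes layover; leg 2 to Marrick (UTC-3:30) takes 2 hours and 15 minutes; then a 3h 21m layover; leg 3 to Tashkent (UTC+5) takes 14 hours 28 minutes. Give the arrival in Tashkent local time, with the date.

Convert departure to UTC: 17:35 − 10:00 = 07:35 UTC on Sep 27.
Add 13 hours 37 minutes leg 1 → 21:12 UTC.
Add 1 hour 10 minutes layover in Boston → 22:22 UTC.
Add 2 hours and 15 minutes leg 2 → 00:37 UTC (Sep 28).
Add 3 hours and 21 minutes layover in Marrick → 03:58 UTC.
Add 14 hours and 28 minutes leg 3 → 18:26 UTC.
Tashkent is UTC+5:00, so local arrival = 18:26 + 5:00 = 23:26 on Sep 28.

23:26 on Sep 28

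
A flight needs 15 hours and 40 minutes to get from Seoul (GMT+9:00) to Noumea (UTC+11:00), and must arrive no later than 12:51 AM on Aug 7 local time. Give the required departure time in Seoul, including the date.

7:11 AM on August 6

Target arrival in UTC: 12:51 AM − 11:00 = 1:51 PM on Aug 6.
Subtract 15 hours 40 minutes → departure 10:11 PM UTC on Aug 5.
Seoul is UTC+9:00: 10:11 PM + 9:00 = 7:11 AM on Aug 6.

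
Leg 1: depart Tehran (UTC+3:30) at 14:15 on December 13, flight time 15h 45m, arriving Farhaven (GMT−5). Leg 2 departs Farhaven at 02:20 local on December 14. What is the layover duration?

Convert departure to UTC: 14:15 − 3:30 = 10:45 UTC on Dec 13.
Add 15 hours 45 minutes flight time → 02:30 UTC (Dec 14).
Farhaven is UTC−5:00, so local arrival = 02:30 − 5:00 = 21:30 on Dec 13.
Layover = 02:20 − 21:30 (+1 day) = 4 hours 50 minutes.

4 hours 50 minutes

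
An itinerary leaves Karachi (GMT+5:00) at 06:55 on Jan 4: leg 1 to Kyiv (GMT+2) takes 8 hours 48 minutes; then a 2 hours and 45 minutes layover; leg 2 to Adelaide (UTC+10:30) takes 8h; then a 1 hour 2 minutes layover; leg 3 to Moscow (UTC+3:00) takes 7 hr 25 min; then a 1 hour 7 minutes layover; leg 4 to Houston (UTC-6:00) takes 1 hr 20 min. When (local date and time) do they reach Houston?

Convert departure to UTC: 06:55 − 5:00 = 01:55 UTC on Jan 4.
Add 8 hours and 48 minutes leg 1 → 10:43 UTC.
Add 2 hours 45 minutes layover in Kyiv → 13:28 UTC.
Add 8 hours leg 2 → 21:28 UTC.
Add 1 hour and 2 minutes layover in Adelaide → 22:30 UTC.
Add 7 hours and 25 minutes leg 3 → 05:55 UTC (Jan 5).
Add 1 hour and 7 minutes layover in Moscow → 07:02 UTC.
Add 1 hour 20 minutes leg 4 → 08:22 UTC.
Houston is UTC−6:00, so local arrival = 08:22 − 6:00 = 02:22 on Jan 5.

02:22 on January 5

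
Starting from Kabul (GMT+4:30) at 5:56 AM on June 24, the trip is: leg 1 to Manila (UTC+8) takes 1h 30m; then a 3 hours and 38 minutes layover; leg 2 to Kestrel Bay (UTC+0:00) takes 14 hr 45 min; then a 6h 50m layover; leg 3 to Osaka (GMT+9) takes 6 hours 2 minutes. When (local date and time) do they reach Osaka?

7:11 PM on Jun 25

Convert departure to UTC: 5:56 AM − 4:30 = 1:26 AM UTC on Jun 24.
Add 1 hour and 30 minutes leg 1 → 2:56 AM UTC.
Add 3 hours 38 minutes layover in Manila → 6:34 AM UTC.
Add 14 hours 45 minutes leg 2 → 9:19 PM UTC.
Add 6 hours and 50 minutes layover in Kestrel Bay → 4:09 AM UTC (Jun 25).
Add 6 hours 2 minutes leg 3 → 10:11 AM UTC.
Osaka is UTC+9:00, so local arrival = 10:11 AM + 9:00 = 7:11 PM on Jun 25.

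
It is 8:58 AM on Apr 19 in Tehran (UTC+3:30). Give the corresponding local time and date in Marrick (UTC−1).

4:28 AM on April 19

Marrick is 4:30 behind Tehran.
Shift by the zone difference: 8:58 AM − 4:30 = 4:28 AM on Apr 19 in Marrick.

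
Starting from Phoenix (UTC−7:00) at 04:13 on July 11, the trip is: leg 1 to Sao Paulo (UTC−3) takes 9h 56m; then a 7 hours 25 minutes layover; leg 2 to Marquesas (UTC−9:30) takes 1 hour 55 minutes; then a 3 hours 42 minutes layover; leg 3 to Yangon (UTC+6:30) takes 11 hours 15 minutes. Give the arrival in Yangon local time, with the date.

03:56 on Jul 13

Convert departure to UTC: 04:13 + 7:00 = 11:13 UTC on Jul 11.
Add 9 hours 56 minutes leg 1 → 21:09 UTC.
Add 7 hours 25 minutes layover in Sao Paulo → 04:34 UTC (Jul 12).
Add 1 hour 55 minutes leg 2 → 06:29 UTC.
Add 3 hours 42 minutes layover in Marquesas → 10:11 UTC.
Add 11 hours and 15 minutes leg 3 → 21:26 UTC.
Yangon is UTC+6:30, so local arrival = 21:26 + 6:30 = 03:56 on Jul 13.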